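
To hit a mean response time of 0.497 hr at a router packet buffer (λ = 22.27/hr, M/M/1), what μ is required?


W = 1/(μ−λ) ⇒ μ − λ = 1/W = 1/0.497 = 2.0121
μ = λ + 1/W = 22.27 + 2.0121 = 24.2821 per hr

Final: 24.2821 /hr


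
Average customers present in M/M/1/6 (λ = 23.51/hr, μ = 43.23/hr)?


ρ = 23.51/43.23 = 0.5438
L = ρ[1 − (K+1)ρ^K + Kρ^(K+1)] / [(1−ρ)(1−ρ^(K+1))]
Numerator: 0.5438·(1 − 7·0.025870 + 6·0.014069) = 0.491259
Denominator: (0.4562)·(0.985931) = 0.449747
L = 0.491259/0.449747 = 1.0923

Final: 1.0923


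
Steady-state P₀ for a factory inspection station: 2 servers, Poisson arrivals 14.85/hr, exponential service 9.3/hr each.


a = λ/μ = 14.85/9.3 = 1.5968; ρ = a/c = 0.7984
Σ_{k=0}^{1} a^k/k! (terms k=0..1) = 1.00000 + 1.59677 = 2.59677
Tail: a^2/(2!(1−ρ)) = 2.54969/(2·0.2016) = 6.32323
P₀ = 1/(2.59677 + 6.32323) = 1/8.92000 = 0.112108

Final: 0.112108


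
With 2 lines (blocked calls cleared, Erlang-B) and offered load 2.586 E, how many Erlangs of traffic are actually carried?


B(2,2.586) = 0.482517 (Erlang-B)
Carried load = a(1 − B) = 2.586·(1 − 0.482517) = 2.586·0.517483 = 1.3382 E

Final: 1.3382 Erlangs


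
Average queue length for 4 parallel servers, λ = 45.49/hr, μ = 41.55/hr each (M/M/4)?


a = λ/μ = 1.0948; ρ = a/4 = 0.2737
P₀ = 0.333858
Lq = P₀·a^c·ρ / (c!·(1−ρ)²) = 0.333858·1.43674·0.2737/(24·0.52750)
= 0.01037

Final: 0.01037


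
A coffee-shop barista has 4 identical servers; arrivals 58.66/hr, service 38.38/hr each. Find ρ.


ρ = λ/(cμ) = 58.66/(4·38.38) = 58.66/153.52 = 0.3821

Final: 0.3821


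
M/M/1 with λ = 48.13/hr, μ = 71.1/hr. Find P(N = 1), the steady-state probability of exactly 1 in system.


ρ = 48.13/71.1 = 0.6769
P_n = (1−ρ)·ρ^n = (1 − 0.6769)·0.6769^1 = 0.3231·0.676934 = 0.218694

Final: 0.218694


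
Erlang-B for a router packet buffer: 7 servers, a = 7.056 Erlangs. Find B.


B(c,a) = (a^c/c!) / Σ_{k=0}^{c} a^k/k!
a^7/7! = 172.774430
Σ terms (k=0..7): 1.00000 + 7.05600 + 24.89357 + 58.54967 + 103.28162 + 145.75102 + 171.40320 + 172.77443 = 684.709519
B = 172.774430/684.709519 = 0.252332

Final: 0.252332


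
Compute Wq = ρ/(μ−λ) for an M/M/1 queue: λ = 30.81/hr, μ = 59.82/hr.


ρ = 30.81/59.82 = 0.5150
Wq = ρ/(μ−λ) = 0.5150/(59.82 − 30.81) = 0.5150/29.01 = 0.01775 hr

Final: 0.01775 hr


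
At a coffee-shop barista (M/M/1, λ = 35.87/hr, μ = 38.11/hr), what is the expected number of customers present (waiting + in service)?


ρ = λ/μ = 35.87/38.11 = 0.9412
L = ρ/(1−ρ) = 0.9412/(1 − 0.9412) = 0.9412/0.05878 = 16.0134

Final: 16.0134


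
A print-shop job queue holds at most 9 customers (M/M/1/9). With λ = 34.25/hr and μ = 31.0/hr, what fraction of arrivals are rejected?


ρ = λ/μ = 34.25/31.0 = 1.1048
P_K = (1−ρ)ρ^K/(1−ρ^(K+1)) = (-0.1048·2.452957)/(1 − 2.710122)
= -0.257165/-1.710122 = 0.150378

Final: 0.150378


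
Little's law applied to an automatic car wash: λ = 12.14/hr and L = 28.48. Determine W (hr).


W = L/λ = 28.48/12.14 = 2.3460 hr

Final: 2.3460 hr


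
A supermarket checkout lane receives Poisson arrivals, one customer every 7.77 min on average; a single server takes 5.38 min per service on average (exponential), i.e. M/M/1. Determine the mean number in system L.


λ = 60/7.77 = 7.7220 /hr
μ = 60/5.38 = 11.1524 /hr
ρ = λ/μ = 7.7220/11.1524 = 0.6924
L = ρ/(1−ρ) = 0.6924/0.3076 = 2.2510

Final: 2.2510


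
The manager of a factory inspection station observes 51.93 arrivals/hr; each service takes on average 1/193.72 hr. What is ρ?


ρ = λ/μ = 51.93/193.72 = 0.2681

Final: 0.2681


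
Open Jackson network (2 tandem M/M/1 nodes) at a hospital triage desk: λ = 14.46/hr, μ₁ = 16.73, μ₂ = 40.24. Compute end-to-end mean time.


Each node sees arrival rate λ = 14.46/hr (tandem ⇒ throughput preserved).
W₁ = 1/(μ₁−λ) = 1/(16.73−14.46) = 0.44053 hr
W₂ = 1/(μ₂−λ) = 1/(40.24−14.46) = 0.03879 hr
W_total = W₁ + W₂ = 0.44053 + 0.03879 = 0.47932 hr

Final: 0.47932 hr


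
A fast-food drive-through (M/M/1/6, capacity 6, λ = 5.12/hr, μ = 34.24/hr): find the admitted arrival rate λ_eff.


ρ = 0.1495; P_K = (1−ρ)ρ^6/(1−ρ^7) = 0.000009508
λ_eff = λ(1 − P_K) = 5.12·(1 − 0.000009508) = 5.12·0.999990 = 5.1200 /hr

Final: 5.1200 /hr


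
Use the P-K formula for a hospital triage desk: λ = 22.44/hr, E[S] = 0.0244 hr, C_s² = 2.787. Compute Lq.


ρ = λ·E[S] = 22.44·0.0244 = 0.5475
Lq = ρ²(1+C_s²)/(2(1−ρ)) = 0.2998·(1+2.787)/(2·0.4525)
= 0.2998·3.7870/0.9049 = 1.25460

Final: 1.25460


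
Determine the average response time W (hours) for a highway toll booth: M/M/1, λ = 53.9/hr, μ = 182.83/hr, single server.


W = 1/(μ−λ) = 1/(182.83 − 53.9) = 1/128.93 = 0.007756 hr

Final: 0.007756 hr


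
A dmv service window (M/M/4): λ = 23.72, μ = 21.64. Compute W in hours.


a = 1.0961; ρ = 0.2740; P₀ = 0.333422
Lq = P₀·a^c·ρ/(c!(1−ρ)²) = 0.01043
Wq = Lq/λ = 0.01043/23.72 = 0.0004396 hr
W = Wq + 1/μ = 0.0004396 + 0.04621 = 0.04665 hr

Final: 0.04665 hr


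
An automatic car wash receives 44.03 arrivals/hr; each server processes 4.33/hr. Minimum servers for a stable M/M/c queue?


Stability requires cμ > λ ⇔ c > λ/μ.
λ/μ = 44.03/4.33 = 10.1686
Minimum integer c = ⌊10.1686⌋ + 1 = 11
Check: 11·4.33 = 47.63 > 44.03, while 10·4.33 = 43.30 ≤ 44.03

Final: 11 servers


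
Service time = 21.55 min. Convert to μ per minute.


μ = 1/(service time) in consistent units.
1 minute = 1 min, so μ = 1/21.55 = 0.04640 per minute

Final: 0.04640 /min


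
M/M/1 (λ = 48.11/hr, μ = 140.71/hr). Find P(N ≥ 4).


ρ = 48.11/140.71 = 0.3419
P(N ≥ n) = ρ^n = 0.3419^4 = 0.013666

Final: 0.013666


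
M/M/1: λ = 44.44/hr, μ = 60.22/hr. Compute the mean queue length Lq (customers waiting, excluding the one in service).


ρ = 44.44/60.22 = 0.7380
Lq = ρ²/(1−ρ) = 0.5446/0.2620 = 2.0783

Final: 2.0783


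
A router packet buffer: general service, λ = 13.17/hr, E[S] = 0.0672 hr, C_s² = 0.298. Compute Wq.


ρ = λ·E[S] = 13.17·0.0672 = 0.8850
E[S²] = E[S]²(1+C_s²) = 0.0672²·(1+0.298) = 0.005862
Wq = λ·E[S²]/(2(1−ρ)) = 13.17·0.005862/(2·0.1150) = 0.33571 hr

Final: 0.33571 hr


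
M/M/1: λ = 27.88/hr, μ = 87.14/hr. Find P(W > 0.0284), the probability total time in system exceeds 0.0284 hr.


W ~ Exponential(μ−λ) for M/M/1.
μ − λ = 87.14 − 27.88 = 59.2600
P(W > t) = e^{−(μ−λ)t} = e^{−1.6830} = 0.185819

Final: 0.185819


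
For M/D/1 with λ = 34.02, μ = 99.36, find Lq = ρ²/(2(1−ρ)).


ρ = 34.02/99.36 = 0.3424
M/D/1: Lq = ρ²/(2(1−ρ)) = 0.1172/(2·0.6576) = 0.08913

Final: 0.08913


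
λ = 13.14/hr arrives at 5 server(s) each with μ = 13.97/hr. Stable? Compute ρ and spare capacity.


Total capacity cμ = 5·13.97 = 69.85/hr
ρ = λ/(cμ) = 13.14/69.85 = 0.1881
Stable ⇔ ρ < 1: YES
Spare capacity = cμ − λ = 69.85 − 13.14 = 56.71/hr

Final: ρ = 0.1881; stable; margin = 56.71/hr


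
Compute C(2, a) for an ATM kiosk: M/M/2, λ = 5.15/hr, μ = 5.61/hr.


a = λ/μ = 0.9180; ρ = a/2 = 0.4590
P₀ = 0.370800 (from M/M/c formula)
C(c,a) = [a^c/(c!(1−ρ))]·P₀ = [0.84273/(2·0.5410)]·0.370800
= 0.77887·0.370800 = 0.288804

Final: 0.288804


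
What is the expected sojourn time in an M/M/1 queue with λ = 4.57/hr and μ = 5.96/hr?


W = 1/(μ−λ) = 1/(5.96 − 4.57) = 1/1.39 = 0.7194 hr

Final: 0.7194 hr


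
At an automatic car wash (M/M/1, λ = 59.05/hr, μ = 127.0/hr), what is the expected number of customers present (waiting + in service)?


ρ = λ/μ = 59.05/127.0 = 0.4650
L = ρ/(1−ρ) = 0.4650/(1 − 0.4650) = 0.4650/0.5350 = 0.8690

Final: 0.8690


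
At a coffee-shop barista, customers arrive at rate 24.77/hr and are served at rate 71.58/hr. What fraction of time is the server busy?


ρ = λ/μ = 24.77/71.58 = 0.3460

Final: 0.3460


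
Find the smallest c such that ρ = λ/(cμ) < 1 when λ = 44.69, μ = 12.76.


Stability requires cμ > λ ⇔ c > λ/μ.
λ/μ = 44.69/12.76 = 3.5024
Minimum integer c = ⌊3.5024⌋ + 1 = 4
Check: 4·12.76 = 51.04 > 44.69, while 3·12.76 = 38.28 ≤ 44.69

Final: 4 servers


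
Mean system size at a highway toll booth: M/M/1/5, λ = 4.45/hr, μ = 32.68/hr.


ρ = 4.45/32.68 = 0.1362
L = ρ[1 − (K+1)ρ^K + Kρ^(K+1)] / [(1−ρ)(1−ρ^(K+1))]
Numerator: 0.1362·(1 − 6·0.00004682 + 5·0.000006375) = 0.136135
Denominator: (0.8638)·(0.999994) = 0.863826
L = 0.136135/0.863826 = 0.1576

Final: 0.1576


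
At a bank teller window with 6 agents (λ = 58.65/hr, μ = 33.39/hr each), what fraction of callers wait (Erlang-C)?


a = λ/μ = 1.7565; ρ = a/6 = 0.2928
P₀ = 0.172530 (from M/M/c formula)
C(c,a) = [a^c/(c!(1−ρ))]·P₀ = [29.37038/(720·0.7072)]·0.172530
= 0.05768·0.172530 = 0.009951

Final: 0.009951


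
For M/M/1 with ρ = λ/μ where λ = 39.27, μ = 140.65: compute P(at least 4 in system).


ρ = 39.27/140.65 = 0.2792
P(N ≥ n) = ρ^n = 0.2792^4 = 0.006077

Final: 0.006077


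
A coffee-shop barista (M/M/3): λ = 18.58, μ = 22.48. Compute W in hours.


a = 0.8265; ρ = 0.2755; P₀ = 0.435169
Lq = P₀·a^c·ρ/(c!(1−ρ)²) = 0.02149
Wq = Lq/λ = 0.02149/18.58 = 0.001157 hr
W = Wq + 1/μ = 0.001157 + 0.04448 = 0.04564 hr

Final: 0.04564 hr


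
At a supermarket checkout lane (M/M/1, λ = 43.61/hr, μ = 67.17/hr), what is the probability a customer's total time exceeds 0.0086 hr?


W ~ Exponential(μ−λ) for M/M/1.
μ − λ = 67.17 − 43.61 = 23.5600
P(W > t) = e^{−(μ−λ)t} = e^{−0.2026} = 0.816592

Final: 0.816592


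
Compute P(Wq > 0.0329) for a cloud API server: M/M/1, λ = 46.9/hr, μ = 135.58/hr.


ρ = 46.9/135.58 = 0.3459
P(Wq > t) = ρ·e^{−(μ−λ)t} = 0.3459·e^{−2.9176}
= 0.3459·0.054065 = 0.018702

Final: 0.018702


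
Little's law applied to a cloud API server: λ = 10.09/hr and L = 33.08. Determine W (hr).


W = L/λ = 33.08/10.09 = 3.2785 hr

Final: 3.2785 hr


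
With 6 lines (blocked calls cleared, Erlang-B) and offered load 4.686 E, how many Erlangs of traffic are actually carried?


B(6,4.686) = 0.168178 (Erlang-B)
Carried load = a(1 − B) = 4.686·(1 − 0.168178) = 4.686·0.831822 = 3.8979 E

Final: 3.8979 Erlangs


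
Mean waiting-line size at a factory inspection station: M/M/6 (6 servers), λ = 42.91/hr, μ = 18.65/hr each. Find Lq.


a = λ/μ = 2.3008; ρ = a/6 = 0.3835
P₀ = 0.099833
Lq = P₀·a^c·ρ / (c!·(1−ρ)²) = 0.099833·148.34676·0.3835/(720·0.38011)
= 0.02075

Final: 0.02075


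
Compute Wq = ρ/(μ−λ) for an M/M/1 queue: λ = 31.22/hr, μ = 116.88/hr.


ρ = 31.22/116.88 = 0.2671
Wq = ρ/(μ−λ) = 0.2671/(116.88 − 31.22) = 0.2671/85.66 = 0.003118 hr

Final: 0.003118 hr


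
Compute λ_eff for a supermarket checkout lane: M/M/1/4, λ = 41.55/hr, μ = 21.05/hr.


ρ = 1.9739; P_K = (1−ρ)ρ^4/(1−ρ^5) = 0.510416
λ_eff = λ(1 − P_K) = 41.55·(1 − 0.510416) = 41.55·0.489584 = 20.3422 /hr

Final: 20.3422 /hr


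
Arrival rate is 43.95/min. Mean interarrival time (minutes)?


Mean interarrival time = 1/λ = 1/43.95 minute = 0.02275 minute
In minutes: 0.02275 × 1 = 0.02275 min

Final: 0.02275 min


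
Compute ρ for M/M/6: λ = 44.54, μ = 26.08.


ρ = λ/(cμ) = 44.54/(6·26.08) = 44.54/156.48 = 0.2846

Final: 0.2846


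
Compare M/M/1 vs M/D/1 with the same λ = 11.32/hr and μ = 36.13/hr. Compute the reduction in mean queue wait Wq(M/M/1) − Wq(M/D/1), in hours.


ρ = 11.32/36.13 = 0.3133
Wq(M/M/1) = ρ/(μ−λ) = 0.3133/24.81 = 0.01263 hr
Wq(M/D/1) = ρ/(2(μ−λ)) = 0.006314 hr
Savings = 0.01263 − 0.006314 = 0.006314 hr

Final: 0.006314 hr


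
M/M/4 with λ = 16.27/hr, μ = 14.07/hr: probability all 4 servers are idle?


a = λ/μ = 16.27/14.07 = 1.1564; ρ = a/c = 0.2891
Σ_{k=0}^{3} a^k/k! (terms k=0..3) = 1.00000 + 1.15636 + 0.66859 + 0.25771 = 3.08266
Tail: a^4/(4!(1−ρ)) = 1.78803/(24·0.7109) = 0.10480
P₀ = 1/(3.08266 + 0.10480) = 1/3.18745 = 0.313730

Final: 0.313730


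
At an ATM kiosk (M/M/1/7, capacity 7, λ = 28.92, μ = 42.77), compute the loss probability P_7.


ρ = λ/μ = 28.92/42.77 = 0.6762
P_K = (1−ρ)ρ^K/(1−ρ^(K+1)) = (0.3238·0.064627)/(1 − 0.043699)
= 0.020928/0.956301 = 0.021884

Final: 0.021884


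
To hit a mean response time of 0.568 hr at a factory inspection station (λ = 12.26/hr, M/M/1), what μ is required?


W = 1/(μ−λ) ⇒ μ − λ = 1/W = 1/0.568 = 1.7606
μ = λ + 1/W = 12.26 + 1.7606 = 14.0206 per hr

Final: 14.0206 /hr


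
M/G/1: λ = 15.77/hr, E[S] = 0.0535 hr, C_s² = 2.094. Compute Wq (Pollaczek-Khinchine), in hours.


ρ = λ·E[S] = 15.77·0.0535 = 0.8437
E[S²] = E[S]²(1+C_s²) = 0.0535²·(1+2.094) = 0.008856
Wq = λ·E[S²]/(2(1−ρ)) = 15.77·0.008856/(2·0.1563) = 0.44674 hr

Final: 0.44674 hr


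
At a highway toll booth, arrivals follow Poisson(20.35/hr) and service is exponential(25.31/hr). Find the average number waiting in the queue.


ρ = 20.35/25.31 = 0.8040
Lq = ρ²/(1−ρ) = 0.6465/0.1960 = 3.2988

Final: 3.2988


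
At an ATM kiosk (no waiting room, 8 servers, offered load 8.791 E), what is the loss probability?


B(c,a) = (a^c/c!) / Σ_{k=0}^{c} a^k/k!
a^8/8! = 884.678997
Σ terms (k=0..8): 1.00000 + 8.79100 + 38.64084 + 113.23054 + 248.85243 + 437.53233 + 641.05779 + 805.07701 + 884.67900 = 3178.860942
B = 884.678997/3178.860942 = 0.278301

Final: 0.278301


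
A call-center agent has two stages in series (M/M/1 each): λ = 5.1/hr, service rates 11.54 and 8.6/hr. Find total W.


Each node sees arrival rate λ = 5.1/hr (tandem ⇒ throughput preserved).
W₁ = 1/(μ₁−λ) = 1/(11.54−5.1) = 0.15528 hr
W₂ = 1/(μ₂−λ) = 1/(8.6−5.1) = 0.28571 hr
W_total = W₁ + W₂ = 0.15528 + 0.28571 = 0.44099 hr

Final: 0.44099 hr


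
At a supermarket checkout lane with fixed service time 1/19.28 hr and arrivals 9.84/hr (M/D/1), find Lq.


ρ = 9.84/19.28 = 0.5104
M/D/1: Lq = ρ²/(2(1−ρ)) = 0.2605/(2·0.4896) = 0.26600

Final: 0.26600


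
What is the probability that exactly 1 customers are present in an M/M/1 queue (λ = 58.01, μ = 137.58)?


ρ = 58.01/137.58 = 0.4216
P_n = (1−ρ)·ρ^n = (1 − 0.4216)·0.4216^1 = 0.5784·0.421646 = 0.243861

Final: 0.243861


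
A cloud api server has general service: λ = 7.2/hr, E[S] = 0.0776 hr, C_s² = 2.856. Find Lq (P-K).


ρ = λ·E[S] = 7.2·0.0776 = 0.5587
Lq = ρ²(1+C_s²)/(2(1−ρ)) = 0.3122·(1+2.856)/(2·0.4413)
= 0.3122·3.8560/0.8826 = 1.36390

Final: 1.36390


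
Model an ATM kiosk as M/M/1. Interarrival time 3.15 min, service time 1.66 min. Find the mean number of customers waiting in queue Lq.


λ = 60/3.15 = 19.0476 /hr
μ = 60/1.66 = 36.1446 /hr
ρ = λ/μ = 19.0476/36.1446 = 0.5270
Lq = ρ²/(1−ρ) = 0.2777/0.4730 = 0.5871

Final: 0.5871


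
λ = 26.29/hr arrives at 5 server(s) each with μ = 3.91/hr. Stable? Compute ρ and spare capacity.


Total capacity cμ = 5·3.91 = 19.55/hr
ρ = λ/(cμ) = 26.29/19.55 = 1.3448
Stable ⇔ ρ < 1: NO
Spare capacity = cμ − λ = 19.55 − 26.29 = -6.74/hr

Final: ρ = 1.3448; unstable; margin = -6.74/hr


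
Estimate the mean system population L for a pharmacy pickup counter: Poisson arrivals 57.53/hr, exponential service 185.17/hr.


ρ = λ/μ = 57.53/185.17 = 0.3107
L = ρ/(1−ρ) = 0.3107/(1 − 0.3107) = 0.3107/0.6893 = 0.4507

Final: 0.4507


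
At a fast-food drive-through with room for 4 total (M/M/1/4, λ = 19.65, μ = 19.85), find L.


ρ = 19.65/19.85 = 0.9899
L = ρ[1 − (K+1)ρ^K + Kρ^(K+1)] / [(1−ρ)(1−ρ^(K+1))]
Numerator: 0.9899·(1 − 5·0.960303 + 4·0.950627) = 0.0009848
Denominator: (0.01008)·(0.049373) = 0.0004975
L = 0.0009848/0.0004975 = 1.9797

Final: 1.9797


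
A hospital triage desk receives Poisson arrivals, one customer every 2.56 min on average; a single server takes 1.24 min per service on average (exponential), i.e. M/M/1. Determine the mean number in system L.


λ = 60/2.56 = 23.4375 /hr
μ = 60/1.24 = 48.3871 /hr
ρ = λ/μ = 23.4375/48.3871 = 0.4844
L = ρ/(1−ρ) = 0.4844/0.5156 = 0.9394

Final: 0.9394


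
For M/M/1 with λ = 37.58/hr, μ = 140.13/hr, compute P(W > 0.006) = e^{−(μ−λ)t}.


W ~ Exponential(μ−λ) for M/M/1.
μ − λ = 140.13 − 37.58 = 102.5500
P(W > t) = e^{−(μ−λ)t} = e^{−0.6153} = 0.540479

Final: 0.540479


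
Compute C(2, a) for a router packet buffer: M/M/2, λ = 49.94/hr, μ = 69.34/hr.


a = λ/μ = 0.7202; ρ = a/2 = 0.3601
P₀ = 0.470470 (from M/M/c formula)
C(c,a) = [a^c/(c!(1−ρ))]·P₀ = [0.51872/(2·0.6399)]·0.470470
= 0.40532·0.470470 = 0.190689

Final: 0.190689


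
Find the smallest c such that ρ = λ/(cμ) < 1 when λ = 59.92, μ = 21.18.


Stability requires cμ > λ ⇔ c > λ/μ.
λ/μ = 59.92/21.18 = 2.8291
Minimum integer c = ⌊2.8291⌋ + 1 = 3
Check: 3·21.18 = 63.54 > 59.92, while 2·21.18 = 42.36 ≤ 59.92

Final: 3 servers


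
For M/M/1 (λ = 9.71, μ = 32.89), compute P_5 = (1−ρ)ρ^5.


ρ = 9.71/32.89 = 0.2952
P_n = (1−ρ)·ρ^n = (1 − 0.2952)·0.2952^5 = 0.7048·0.002243 = 0.001581

Final: 0.001581


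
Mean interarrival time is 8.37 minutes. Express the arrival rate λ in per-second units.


λ = 1/(interarrival time) in consistent units.
1 second = 0.0166667 min, so λ = 0.0166667/8.37 = 0.001991 per second

Final: 0.001991 /sec


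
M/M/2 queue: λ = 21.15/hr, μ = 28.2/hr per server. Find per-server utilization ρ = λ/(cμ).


ρ = λ/(cμ) = 21.15/(2·28.2) = 21.15/56.40 = 0.3750

Final: 0.3750


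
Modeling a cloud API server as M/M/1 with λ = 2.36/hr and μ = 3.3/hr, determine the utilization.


ρ = λ/μ = 2.36/3.3 = 0.7152

Final: 0.7152


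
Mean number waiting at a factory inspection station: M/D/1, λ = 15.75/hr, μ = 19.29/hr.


ρ = 15.75/19.29 = 0.8165
M/D/1: Lq = ρ²/(2(1−ρ)) = 0.6666/(2·0.1835) = 1.81633

Final: 1.81633


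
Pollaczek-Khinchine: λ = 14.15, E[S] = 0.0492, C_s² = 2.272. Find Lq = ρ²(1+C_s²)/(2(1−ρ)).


ρ = λ·E[S] = 14.15·0.0492 = 0.6962
Lq = ρ²(1+C_s²)/(2(1−ρ)) = 0.4847·(1+2.272)/(2·0.3038)
= 0.4847·3.2720/0.6076 = 2.60982

Final: 2.60982


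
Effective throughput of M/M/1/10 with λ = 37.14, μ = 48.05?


ρ = 0.7729; P_K = (1−ρ)ρ^10/(1−ρ^11) = 0.018363
λ_eff = λ(1 − P_K) = 37.14·(1 − 0.018363) = 37.14·0.981637 = 36.4580 /hr

Final: 36.4580 /hr


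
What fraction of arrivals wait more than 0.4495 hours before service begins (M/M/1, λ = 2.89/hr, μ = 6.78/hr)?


ρ = 2.89/6.78 = 0.4263
P(Wq > t) = ρ·e^{−(μ−λ)t} = 0.4263·e^{−1.7486}
= 0.4263·0.174025 = 0.074179

Final: 0.074179


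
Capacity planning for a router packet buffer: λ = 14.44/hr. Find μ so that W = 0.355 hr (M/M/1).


W = 1/(μ−λ) ⇒ μ − λ = 1/W = 1/0.355 = 2.8169
μ = λ + 1/W = 14.44 + 2.8169 = 17.2569 per hr

Final: 17.2569 /hr


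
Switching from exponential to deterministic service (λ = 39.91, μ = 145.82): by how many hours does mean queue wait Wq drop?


ρ = 39.91/145.82 = 0.2737
Wq(M/M/1) = ρ/(μ−λ) = 0.2737/105.91 = 0.002584 hr
Wq(M/D/1) = ρ/(2(μ−λ)) = 0.001292 hr
Savings = 0.002584 − 0.001292 = 0.001292 hr

Final: 0.001292 hr


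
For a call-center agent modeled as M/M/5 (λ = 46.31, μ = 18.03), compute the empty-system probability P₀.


a = λ/μ = 46.31/18.03 = 2.5685; ρ = a/c = 0.5137
Σ_{k=0}^{4} a^k/k! (terms k=0..4) = 1.00000 + 2.56850 + 3.29859 + 2.82414 + 1.81345 = 11.50467
Tail: a^5/(5!(1−ρ)) = 111.78802/(120·0.4863) = 1.91562
P₀ = 1/(11.50467 + 1.91562) = 1/13.42029 = 0.074514

Final: 0.074514


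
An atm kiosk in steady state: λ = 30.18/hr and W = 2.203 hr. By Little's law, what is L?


L = λW = 30.18·2.203 = 66.4865

Final: 66.4865


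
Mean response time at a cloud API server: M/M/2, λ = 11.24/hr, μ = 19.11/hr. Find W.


a = 0.5882; ρ = 0.2941; P₀ = 0.545491
Lq = P₀·a^c·ρ/(c!(1−ρ)²) = 0.05569
Wq = Lq/λ = 0.05569/11.24 = 0.004954 hr
W = Wq + 1/μ = 0.004954 + 0.05233 = 0.05728 hr

Final: 0.05728 hr


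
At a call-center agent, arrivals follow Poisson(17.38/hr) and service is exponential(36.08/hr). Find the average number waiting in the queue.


ρ = 17.38/36.08 = 0.4817
Lq = ρ²/(1−ρ) = 0.2320/0.5183 = 0.4477

Final: 0.4477


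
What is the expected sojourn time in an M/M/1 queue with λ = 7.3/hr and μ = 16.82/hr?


W = 1/(μ−λ) = 1/(16.82 − 7.3) = 1/9.52 = 0.1050 hr

Final: 0.1050 hr


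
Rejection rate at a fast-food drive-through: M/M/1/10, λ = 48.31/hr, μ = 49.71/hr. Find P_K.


ρ = λ/μ = 48.31/49.71 = 0.9718
P_K = (1−ρ)ρ^K/(1−ρ^(K+1)) = (0.02816·0.751507)/(1 − 0.730342)
= 0.021165/0.269658 = 0.078488

Final: 0.078488


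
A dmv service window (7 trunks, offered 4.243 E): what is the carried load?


B(7,4.243) = 0.075624 (Erlang-B)
Carried load = a(1 − B) = 4.243·(1 − 0.075624) = 4.243·0.924376 = 3.9221 E

Final: 3.9221 Erlangs


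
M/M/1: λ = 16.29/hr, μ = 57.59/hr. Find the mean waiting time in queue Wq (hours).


ρ = 16.29/57.59 = 0.2829
Wq = ρ/(μ−λ) = 0.2829/(57.59 − 16.29) = 0.2829/41.30 = 0.006849 hr

Final: 0.006849 hr


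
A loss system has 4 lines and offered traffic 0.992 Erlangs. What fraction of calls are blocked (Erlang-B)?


B(c,a) = (a^c/c!) / Σ_{k=0}^{c} a^k/k!
a^4/4! = 0.040349
Σ terms (k=0..4): 1.00000 + 0.99200 + 0.49203 + 0.16270 + 0.04035 = 2.687080
B = 0.040349/2.687080 = 0.015016

Final: 0.015016


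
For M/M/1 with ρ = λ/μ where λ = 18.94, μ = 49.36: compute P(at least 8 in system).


ρ = 18.94/49.36 = 0.3837
P(N ≥ n) = ρ^n = 0.3837^8 = 0.0004699

Final: 0.0004699


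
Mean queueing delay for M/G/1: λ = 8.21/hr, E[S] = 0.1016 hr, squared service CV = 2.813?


ρ = λ·E[S] = 8.21·0.1016 = 0.8341
E[S²] = E[S]²(1+C_s²) = 0.1016²·(1+2.813) = 0.039360
Wq = λ·E[S²]/(2(1−ρ)) = 8.21·0.039360/(2·0.1659) = 0.97413 hr

Final: 0.97413 hr


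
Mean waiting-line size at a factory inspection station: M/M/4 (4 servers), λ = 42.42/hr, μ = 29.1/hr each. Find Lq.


a = λ/μ = 1.4577; ρ = a/4 = 0.3644
P₀ = 0.230812
Lq = P₀·a^c·ρ / (c!·(1−ρ)²) = 0.230812·4.51555·0.3644/(24·0.40395)
= 0.03918

Final: 0.03918


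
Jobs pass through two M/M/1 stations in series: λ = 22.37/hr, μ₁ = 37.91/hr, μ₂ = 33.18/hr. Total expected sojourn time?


Each node sees arrival rate λ = 22.37/hr (tandem ⇒ throughput preserved).
W₁ = 1/(μ₁−λ) = 1/(37.91−22.37) = 0.06435 hr
W₂ = 1/(μ₂−λ) = 1/(33.18−22.37) = 0.09251 hr
W_total = W₁ + W₂ = 0.06435 + 0.09251 = 0.15686 hr

Final: 0.15686 hr


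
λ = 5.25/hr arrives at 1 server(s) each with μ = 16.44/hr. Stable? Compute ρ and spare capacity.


Total capacity cμ = 1·16.44 = 16.44/hr
ρ = λ/(cμ) = 5.25/16.44 = 0.3193
Stable ⇔ ρ < 1: YES
Spare capacity = cμ − λ = 16.44 − 5.25 = 11.19/hr

Final: ρ = 0.3193; stable; margin = 11.19/hr


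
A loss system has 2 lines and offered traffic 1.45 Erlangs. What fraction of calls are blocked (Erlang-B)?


B(c,a) = (a^c/c!) / Σ_{k=0}^{c} a^k/k!
a^2/2! = 1.051250
Σ terms (k=0..2): 1.00000 + 1.45000 + 1.05125 = 3.501250
B = 1.051250/3.501250 = 0.300250

Final: 0.300250


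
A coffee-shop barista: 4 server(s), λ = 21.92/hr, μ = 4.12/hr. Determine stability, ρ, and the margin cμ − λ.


Total capacity cμ = 4·4.12 = 16.48/hr
ρ = λ/(cμ) = 21.92/16.48 = 1.3301
Stable ⇔ ρ < 1: NO
Spare capacity = cμ − λ = 16.48 − 21.92 = -5.44/hr

Final: ρ = 1.3301; unstable; margin = -5.44/hr


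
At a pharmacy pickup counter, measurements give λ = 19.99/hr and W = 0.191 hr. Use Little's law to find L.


L = λW = 19.99·0.191 = 3.8181

Final: 3.8181


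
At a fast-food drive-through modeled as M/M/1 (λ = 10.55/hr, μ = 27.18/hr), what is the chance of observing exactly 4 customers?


ρ = 10.55/27.18 = 0.3882
P_n = (1−ρ)·ρ^n = (1 − 0.3882)·0.3882^4 = 0.6118·0.022699 = 0.013888

Final: 0.013888


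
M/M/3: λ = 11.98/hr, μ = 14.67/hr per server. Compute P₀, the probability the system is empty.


a = λ/μ = 11.98/14.67 = 0.8166; ρ = a/c = 0.2722
Σ_{k=0}^{2} a^k/k! (terms k=0..2) = 1.00000 + 0.81663 + 0.33344 = 2.15008
Tail: a^3/(3!(1−ρ)) = 0.54460/(6·0.7278) = 0.12472
P₀ = 1/(2.15008 + 0.12472) = 1/2.27479 = 0.439600

Final: 0.439600


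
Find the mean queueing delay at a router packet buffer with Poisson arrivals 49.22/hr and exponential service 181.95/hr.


ρ = 49.22/181.95 = 0.2705
Wq = ρ/(μ−λ) = 0.2705/(181.95 − 49.22) = 0.2705/132.73 = 0.002038 hr

Final: 0.002038 hr


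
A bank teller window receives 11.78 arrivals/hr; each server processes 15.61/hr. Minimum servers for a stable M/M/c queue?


Stability requires cμ > λ ⇔ c > λ/μ.
λ/μ = 11.78/15.61 = 0.7546
Minimum integer c = ⌊0.7546⌋ + 1 = 1
Check: 1·15.61 = 15.61 > 11.78, while 0·15.61 = 0.00 ≤ 11.78

Final: 1 servers


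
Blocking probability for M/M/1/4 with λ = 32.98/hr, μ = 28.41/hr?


ρ = λ/μ = 32.98/28.41 = 1.1609
P_K = (1−ρ)ρ^K/(1−ρ^(K+1)) = (-0.1609·1.816008)/(1 − 2.108129)
= -0.292121/-1.108129 = 0.263616

Final: 0.263616


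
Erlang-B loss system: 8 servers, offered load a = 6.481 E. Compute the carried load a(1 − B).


B(8,6.481) = 0.149014 (Erlang-B)
Carried load = a(1 − B) = 6.481·(1 − 0.149014) = 6.481·0.850986 = 5.5152 E

Final: 5.5152 Erlangs


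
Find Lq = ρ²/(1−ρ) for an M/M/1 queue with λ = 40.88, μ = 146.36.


ρ = 40.88/146.36 = 0.2793
Lq = ρ²/(1−ρ) = 0.07801/0.7207 = 0.1083

Final: 0.1083


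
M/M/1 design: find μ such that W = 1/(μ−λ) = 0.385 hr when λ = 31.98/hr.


W = 1/(μ−λ) ⇒ μ − λ = 1/W = 1/0.385 = 2.5974
μ = λ + 1/W = 31.98 + 2.5974 = 34.5774 per hr

Final: 34.5774 /hr


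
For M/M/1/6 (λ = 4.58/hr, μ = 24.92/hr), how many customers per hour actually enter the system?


ρ = 0.1838; P_K = (1−ρ)ρ^6/(1−ρ^7) = 0.00003146
λ_eff = λ(1 − P_K) = 4.58·(1 − 0.00003146) = 4.58·0.999969 = 4.5799 /hr

Final: 4.5799 /hr


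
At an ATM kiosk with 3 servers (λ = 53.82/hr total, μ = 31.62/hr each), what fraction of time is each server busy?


ρ = λ/(cμ) = 53.82/(3·31.62) = 53.82/94.86 = 0.5674

Final: 0.5674


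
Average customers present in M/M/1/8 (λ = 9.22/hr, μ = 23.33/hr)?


ρ = 9.22/23.33 = 0.3952
L = ρ[1 − (K+1)ρ^K + Kρ^(K+1)] / [(1−ρ)(1−ρ^(K+1))]
Numerator: 0.3952·(1 − 9·0.0005950 + 8·0.0002352) = 0.393826
Denominator: (0.6048)·(0.999765) = 0.604658
L = 0.393826/0.604658 = 0.6513

Final: 0.6513


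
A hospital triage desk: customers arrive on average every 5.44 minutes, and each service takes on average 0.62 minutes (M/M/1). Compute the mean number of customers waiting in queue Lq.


λ = 60/5.44 = 11.0294 /hr
μ = 60/0.62 = 96.7742 /hr
ρ = λ/μ = 11.0294/96.7742 = 0.1140
Lq = ρ²/(1−ρ) = 0.01299/0.8860 = 0.01466

Final: 0.01466


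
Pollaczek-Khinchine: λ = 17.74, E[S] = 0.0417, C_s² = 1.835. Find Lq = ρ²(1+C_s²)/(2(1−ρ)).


ρ = λ·E[S] = 17.74·0.0417 = 0.7398
Lq = ρ²(1+C_s²)/(2(1−ρ)) = 0.5472·(1+1.835)/(2·0.2602)
= 0.5472·2.8350/0.5205 = 2.98075

Final: 2.98075


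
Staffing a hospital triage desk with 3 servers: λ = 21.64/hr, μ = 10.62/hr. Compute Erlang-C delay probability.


a = λ/μ = 2.0377; ρ = a/3 = 0.6792
P₀ = 0.105158 (from M/M/c formula)
C(c,a) = [a^c/(c!(1−ρ))]·P₀ = [8.46054/(6·0.3208)]·0.105158
= 4.39584·0.105158 = 0.462256

Final: 0.462256


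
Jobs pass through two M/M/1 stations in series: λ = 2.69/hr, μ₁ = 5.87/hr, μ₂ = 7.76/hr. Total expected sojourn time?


Each node sees arrival rate λ = 2.69/hr (tandem ⇒ throughput preserved).
W₁ = 1/(μ₁−λ) = 1/(5.87−2.69) = 0.31447 hr
W₂ = 1/(μ₂−λ) = 1/(7.76−2.69) = 0.19724 hr
W_total = W₁ + W₂ = 0.31447 + 0.19724 = 0.51170 hr

Final: 0.51170 hr


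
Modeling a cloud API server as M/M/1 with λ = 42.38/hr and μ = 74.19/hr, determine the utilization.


ρ = λ/μ = 42.38/74.19 = 0.5712

Final: 0.5712


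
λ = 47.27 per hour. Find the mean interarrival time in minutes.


Mean interarrival time = 1/λ = 1/47.27 hour = 0.02116 hour
In minutes: 0.02116 × 60 = 1.2693 min

Final: 1.2693 min


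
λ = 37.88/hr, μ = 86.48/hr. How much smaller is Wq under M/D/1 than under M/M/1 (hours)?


ρ = 37.88/86.48 = 0.4380
Wq(M/M/1) = ρ/(μ−λ) = 0.4380/48.60 = 0.009013 hr
Wq(M/D/1) = ρ/(2(μ−λ)) = 0.004506 hr
Savings = 0.009013 − 0.004506 = 0.004506 hr

Final: 0.004506 hr


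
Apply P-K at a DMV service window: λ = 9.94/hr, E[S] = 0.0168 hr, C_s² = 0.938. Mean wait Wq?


ρ = λ·E[S] = 9.94·0.0168 = 0.1670
E[S²] = E[S]²(1+C_s²) = 0.0168²·(1+0.938) = 0.0005470
Wq = λ·E[S²]/(2(1−ρ)) = 9.94·0.0005470/(2·0.8330) = 0.003263 hr

Final: 0.003263 hr


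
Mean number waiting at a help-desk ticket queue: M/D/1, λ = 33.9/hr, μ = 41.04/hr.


ρ = 33.9/41.04 = 0.8260
M/D/1: Lq = ρ²/(2(1−ρ)) = 0.6823/(2·0.1740) = 1.96094

Final: 1.96094


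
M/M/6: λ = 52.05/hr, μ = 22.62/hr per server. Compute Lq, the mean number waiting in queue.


a = λ/μ = 2.3011; ρ = a/6 = 0.3835
P₀ = 0.099807
Lq = P₀·a^c·ρ / (c!·(1−ρ)²) = 0.099807·148.44610·0.3835/(720·0.38006)
= 0.02076

Final: 0.02076


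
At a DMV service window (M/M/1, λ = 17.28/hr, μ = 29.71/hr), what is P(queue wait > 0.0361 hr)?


ρ = 17.28/29.71 = 0.5816
P(Wq > t) = ρ·e^{−(μ−λ)t} = 0.5816·e^{−0.4487}
= 0.5816·0.638443 = 0.371333

Final: 0.371333


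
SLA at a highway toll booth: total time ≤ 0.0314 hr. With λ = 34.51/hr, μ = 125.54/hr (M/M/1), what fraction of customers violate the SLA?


W ~ Exponential(μ−λ) for M/M/1.
μ − λ = 125.54 − 34.51 = 91.0300
P(W > t) = e^{−(μ−λ)t} = e^{−2.8583} = 0.057364

Final: 0.057364


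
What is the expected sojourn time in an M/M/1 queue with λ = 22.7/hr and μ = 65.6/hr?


W = 1/(μ−λ) = 1/(65.6 − 22.7) = 1/42.90 = 0.02331 hr

Final: 0.02331 hr


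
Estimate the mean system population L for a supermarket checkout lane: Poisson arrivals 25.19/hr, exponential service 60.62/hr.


ρ = λ/μ = 25.19/60.62 = 0.4155
L = ρ/(1−ρ) = 0.4155/(1 − 0.4155) = 0.4155/0.5845 = 0.7110

Final: 0.7110


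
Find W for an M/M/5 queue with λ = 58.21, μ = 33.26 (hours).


a = 1.7502; ρ = 0.3500; P₀ = 0.173113
Lq = P₀·a^c·ρ/(c!(1−ρ)²) = 0.01963
Wq = Lq/λ = 0.01963/58.21 = 0.0003372 hr
W = Wq + 1/μ = 0.0003372 + 0.03007 = 0.03040 hr

Final: 0.03040 hr


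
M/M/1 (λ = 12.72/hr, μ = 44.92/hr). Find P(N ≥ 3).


ρ = 12.72/44.92 = 0.2832
P(N ≥ n) = ρ^n = 0.2832^3 = 0.022706

Final: 0.022706


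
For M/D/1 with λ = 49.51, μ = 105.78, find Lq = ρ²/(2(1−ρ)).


ρ = 49.51/105.78 = 0.4680
M/D/1: Lq = ρ²/(2(1−ρ)) = 0.2191/(2·0.5320) = 0.20591

Final: 0.20591


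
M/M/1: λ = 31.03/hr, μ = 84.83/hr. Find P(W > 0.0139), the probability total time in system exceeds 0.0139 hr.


W ~ Exponential(μ−λ) for M/M/1.
μ − λ = 84.83 − 31.03 = 53.8000
P(W > t) = e^{−(μ−λ)t} = e^{−0.7478} = 0.473397

Final: 0.473397


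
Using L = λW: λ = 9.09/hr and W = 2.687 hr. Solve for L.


L = λW = 9.09·2.687 = 24.4248

Final: 24.4248


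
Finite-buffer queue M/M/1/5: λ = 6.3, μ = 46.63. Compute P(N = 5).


ρ = λ/μ = 6.3/46.63 = 0.1351
P_K = (1−ρ)ρ^K/(1−ρ^(K+1)) = (0.8649·0.00004502)/(1 − 0.000006082)
= 0.00003893/0.999994 = 0.00003894

Final: 0.00003894


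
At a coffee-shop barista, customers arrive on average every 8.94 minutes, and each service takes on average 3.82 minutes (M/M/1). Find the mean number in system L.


λ = 60/8.94 = 6.7114 /hr
μ = 60/3.82 = 15.7068 /hr
ρ = λ/μ = 6.7114/15.7068 = 0.4273
L = ρ/(1−ρ) = 0.4273/0.5727 = 0.7461

Final: 0.7461


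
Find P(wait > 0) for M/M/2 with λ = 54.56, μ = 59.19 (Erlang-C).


a = λ/μ = 0.9218; ρ = a/2 = 0.4609
P₀ = 0.369030 (from M/M/c formula)
C(c,a) = [a^c/(c!(1−ρ))]·P₀ = [0.84967/(2·0.5391)]·0.369030
= 0.78803·0.369030 = 0.290807

Final: 0.290807


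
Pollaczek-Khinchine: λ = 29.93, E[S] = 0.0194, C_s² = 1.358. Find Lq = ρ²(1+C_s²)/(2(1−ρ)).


ρ = λ·E[S] = 29.93·0.0194 = 0.5806
Lq = ρ²(1+C_s²)/(2(1−ρ)) = 0.3371·(1+1.358)/(2·0.4194)
= 0.3371·2.3580/0.8387 = 0.94786

Final: 0.94786


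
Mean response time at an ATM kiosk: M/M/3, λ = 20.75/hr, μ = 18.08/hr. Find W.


a = 1.1477; ρ = 0.3826; P₀ = 0.311109
Lq = P₀·a^c·ρ/(c!(1−ρ)²) = 0.07866
Wq = Lq/λ = 0.07866/20.75 = 0.003791 hr
W = Wq + 1/μ = 0.003791 + 0.05531 = 0.05910 hr

Final: 0.05910 hr


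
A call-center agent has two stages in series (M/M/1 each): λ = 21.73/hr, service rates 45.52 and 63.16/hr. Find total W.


Each node sees arrival rate λ = 21.73/hr (tandem ⇒ throughput preserved).
W₁ = 1/(μ₁−λ) = 1/(45.52−21.73) = 0.04203 hr
W₂ = 1/(μ₂−λ) = 1/(63.16−21.73) = 0.02414 hr
W_total = W₁ + W₂ = 0.04203 + 0.02414 = 0.06617 hr

Final: 0.06617 hr


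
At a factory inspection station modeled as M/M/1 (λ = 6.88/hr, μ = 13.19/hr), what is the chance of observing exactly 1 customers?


ρ = 6.88/13.19 = 0.5216
P_n = (1−ρ)·ρ^n = (1 − 0.5216)·0.5216^1 = 0.4784·0.521607 = 0.249533

Final: 0.249533


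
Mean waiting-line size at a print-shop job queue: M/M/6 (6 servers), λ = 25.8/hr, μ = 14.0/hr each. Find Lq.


a = λ/μ = 1.8429; ρ = a/6 = 0.3071
P₀ = 0.158222
Lq = P₀·a^c·ρ / (c!·(1−ρ)²) = 0.158222·39.16968·0.3071/(720·0.48005)
= 0.005507

Final: 0.005507


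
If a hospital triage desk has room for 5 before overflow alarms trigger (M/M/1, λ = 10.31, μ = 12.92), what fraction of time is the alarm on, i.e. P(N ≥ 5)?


ρ = 10.31/12.92 = 0.7980
P(N ≥ n) = ρ^n = 0.7980^5 = 0.323579

Final: 0.323579


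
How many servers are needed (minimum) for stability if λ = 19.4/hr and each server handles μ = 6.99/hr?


Stability requires cμ > λ ⇔ c > λ/μ.
λ/μ = 19.4/6.99 = 2.7754
Minimum integer c = ⌊2.7754⌋ + 1 = 3
Check: 3·6.99 = 20.97 > 19.4, while 2·6.99 = 13.98 ≤ 19.4

Final: 3 servers


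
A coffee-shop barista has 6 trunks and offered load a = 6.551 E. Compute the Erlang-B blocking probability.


B(c,a) = (a^c/c!) / Σ_{k=0}^{c} a^k/k!
a^6/6! = 109.777440
Σ terms (k=0..6): 1.00000 + 6.55100 + 21.45780 + 46.85668 + 76.73953 + 100.54414 + 109.77744 = 362.926595
B = 109.777440/362.926595 = 0.302478

Final: 0.302478


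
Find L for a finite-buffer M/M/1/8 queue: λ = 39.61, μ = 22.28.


ρ = 39.61/22.28 = 1.7778
L = ρ[1 − (K+1)ρ^K + Kρ^(K+1)] / [(1−ρ)(1−ρ^(K+1))]
Numerator: 1.7778·(1 − 9·99.796945 + 8·177.421768) = 928.384513
Denominator: (-0.7778)·(-176.421768) = 137.225729
L = 928.384513/137.225729 = 6.7654

Final: 6.7654


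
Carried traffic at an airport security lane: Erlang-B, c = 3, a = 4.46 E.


B(3,4.46) = 0.489737 (Erlang-B)
Carried load = a(1 − B) = 4.46·(1 − 0.489737) = 4.46·0.510263 = 2.2758 E

Final: 2.2758 Erlangs


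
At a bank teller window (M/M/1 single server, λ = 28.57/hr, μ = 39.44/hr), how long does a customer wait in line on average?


ρ = 28.57/39.44 = 0.7244
Wq = ρ/(μ−λ) = 0.7244/(39.44 − 28.57) = 0.7244/10.87 = 0.06664 hr

Final: 0.06664 hr


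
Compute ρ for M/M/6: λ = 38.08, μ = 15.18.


ρ = λ/(cμ) = 38.08/(6·15.18) = 38.08/91.08 = 0.4181

Final: 0.4181


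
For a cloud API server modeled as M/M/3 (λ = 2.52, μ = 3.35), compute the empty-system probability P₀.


a = λ/μ = 2.52/3.35 = 0.7522; ρ = a/c = 0.2507
Σ_{k=0}^{2} a^k/k! (terms k=0..2) = 1.00000 + 0.75224 + 0.28293 = 2.03517
Tail: a^3/(3!(1−ρ)) = 0.42566/(6·0.7493) = 0.09469
P₀ = 1/(2.03517 + 0.09469) = 1/2.12986 = 0.469515

Final: 0.469515


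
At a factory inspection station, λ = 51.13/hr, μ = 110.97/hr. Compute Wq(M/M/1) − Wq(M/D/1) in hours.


ρ = 51.13/110.97 = 0.4608
Wq(M/M/1) = ρ/(μ−λ) = 0.4608/59.84 = 0.007700 hr
Wq(M/D/1) = ρ/(2(μ−λ)) = 0.003850 hr
Savings = 0.007700 − 0.003850 = 0.003850 hr

Final: 0.003850 hr


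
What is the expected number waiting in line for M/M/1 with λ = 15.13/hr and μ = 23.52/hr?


ρ = 15.13/23.52 = 0.6433
Lq = ρ²/(1−ρ) = 0.4138/0.3567 = 1.1601

Final: 1.1601


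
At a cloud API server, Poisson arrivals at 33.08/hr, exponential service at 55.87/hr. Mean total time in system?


W = 1/(μ−λ) = 1/(55.87 − 33.08) = 1/22.79 = 0.04388 hr

Final: 0.04388 hr


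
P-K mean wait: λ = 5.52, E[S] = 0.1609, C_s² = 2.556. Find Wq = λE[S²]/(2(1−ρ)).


ρ = λ·E[S] = 5.52·0.1609 = 0.8882
E[S²] = E[S]²(1+C_s²) = 0.1609²·(1+2.556) = 0.092061
Wq = λ·E[S²]/(2(1−ρ)) = 5.52·0.092061/(2·0.1118) = 2.27204 hr

Final: 2.27204 hr


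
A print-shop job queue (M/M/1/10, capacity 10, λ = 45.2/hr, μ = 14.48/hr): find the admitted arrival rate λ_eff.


ρ = 3.1215; P_K = (1−ρ)ρ^10/(1−ρ^11) = 0.679648
λ_eff = λ(1 − P_K) = 45.2·(1 − 0.679648) = 45.2·0.320352 = 14.4799 /hr

Final: 14.4799 /hr


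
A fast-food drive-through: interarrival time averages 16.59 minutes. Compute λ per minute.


λ = 1/(interarrival time) in consistent units.
1 minute = 1 min, so λ = 1/16.59 = 0.06028 per minute

Final: 0.06028 /min


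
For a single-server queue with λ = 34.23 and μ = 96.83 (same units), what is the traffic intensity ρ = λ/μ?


ρ = λ/μ = 34.23/96.83 = 0.3535

Final: 0.3535


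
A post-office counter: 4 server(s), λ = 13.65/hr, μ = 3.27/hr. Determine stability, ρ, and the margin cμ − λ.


Total capacity cμ = 4·3.27 = 13.08/hr
ρ = λ/(cμ) = 13.65/13.08 = 1.0436
Stable ⇔ ρ < 1: NO
Spare capacity = cμ − λ = 13.08 − 13.65 = -0.57/hr

Final: ρ = 1.0436; unstable; margin = -0.57/hr


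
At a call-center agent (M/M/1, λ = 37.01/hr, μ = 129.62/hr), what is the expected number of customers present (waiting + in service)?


ρ = λ/μ = 37.01/129.62 = 0.2855
L = ρ/(1−ρ) = 0.2855/(1 − 0.2855) = 0.2855/0.7145 = 0.3996

Final: 0.3996


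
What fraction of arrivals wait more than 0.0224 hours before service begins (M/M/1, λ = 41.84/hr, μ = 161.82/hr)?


ρ = 41.84/161.82 = 0.2586
P(Wq > t) = ρ·e^{−(μ−λ)t} = 0.2586·e^{−2.6876}
= 0.2586·0.068047 = 0.017594

Final: 0.017594


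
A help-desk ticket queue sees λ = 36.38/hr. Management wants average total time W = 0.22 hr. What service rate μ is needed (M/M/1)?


W = 1/(μ−λ) ⇒ μ − λ = 1/W = 1/0.22 = 4.5455
μ = λ + 1/W = 36.38 + 4.5455 = 40.9255 per hr

Final: 40.9255 /hr


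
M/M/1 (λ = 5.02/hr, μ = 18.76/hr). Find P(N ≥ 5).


ρ = 5.02/18.76 = 0.2676
P(N ≥ n) = ρ^n = 0.2676^5 = 0.001372

Final: 0.001372


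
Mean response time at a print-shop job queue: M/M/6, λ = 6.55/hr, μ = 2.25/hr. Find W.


a = 2.9111; ρ = 0.4852; P₀ = 0.053657
Lq = P₀·a^c·ρ/(c!(1−ρ)²) = 0.08303
Wq = Lq/λ = 0.08303/6.55 = 0.01268 hr
W = Wq + 1/μ = 0.01268 + 0.44444 = 0.45712 hr

Final: 0.45712 hr


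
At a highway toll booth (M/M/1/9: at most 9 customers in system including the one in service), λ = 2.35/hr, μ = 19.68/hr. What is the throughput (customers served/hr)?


ρ = 0.1194; P_K = (1−ρ)ρ^9/(1−ρ^10) = 0.000000004347
λ_eff = λ(1 − P_K) = 2.35·(1 − 0.000000004347) = 2.35·1.000000 = 2.3500 /hr

Final: 2.3500 /hr


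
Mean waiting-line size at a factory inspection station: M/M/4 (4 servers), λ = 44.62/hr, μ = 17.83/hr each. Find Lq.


a = λ/μ = 2.5025; ρ = a/4 = 0.6256
P₀ = 0.073470
Lq = P₀·a^c·ρ / (c!·(1−ρ)²) = 0.073470·39.22048·0.6256/(24·0.14015)
= 0.53595

Final: 0.53595
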